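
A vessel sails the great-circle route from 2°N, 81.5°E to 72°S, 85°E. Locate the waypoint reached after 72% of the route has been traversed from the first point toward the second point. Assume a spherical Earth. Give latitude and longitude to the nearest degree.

≈ 51°S, 83°E

Convert each endpoint to a unit vector on the sphere (x = cos φ cos λ, y = cos φ sin λ, z = sin φ).
The central angle between the endpoints is δ = arccos(p₁·p₂) ≈ 1.292 rad (74.0°).
Interpolate at f = 0.72 with slerp weights a = sin((1−f)δ)/sin δ ≈ 0.368, b = sin(fδ)/sin δ ≈ 0.834.
p = a·p₁ + b·p₂ ≈ (0.077, 0.621, -0.780); φ = arcsin(p_z) ≈ -51.29°, λ = atan2(p_y, p_x) ≈ 82.94°.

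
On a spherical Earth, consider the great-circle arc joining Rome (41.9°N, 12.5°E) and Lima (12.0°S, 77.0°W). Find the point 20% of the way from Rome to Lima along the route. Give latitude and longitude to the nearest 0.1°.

≈ (36.1°N, 11.6°W)

Convert each endpoint to a unit vector on the sphere (x = cos φ cos λ, y = cos φ sin λ, z = sin φ).
The central angle between the endpoints is δ = arccos(p₁·p₂) ≈ 1.704 rad (97.6°).
Interpolate at f = 0.20 with slerp weights a = sin((1−f)δ)/sin δ ≈ 0.987, b = sin(fδ)/sin δ ≈ 0.337.
p = a·p₁ + b·p₂ ≈ (0.792, -0.162, 0.589); φ = arcsin(p_z) ≈ 36.10°, λ = atan2(p_y, p_x) ≈ -11.59°.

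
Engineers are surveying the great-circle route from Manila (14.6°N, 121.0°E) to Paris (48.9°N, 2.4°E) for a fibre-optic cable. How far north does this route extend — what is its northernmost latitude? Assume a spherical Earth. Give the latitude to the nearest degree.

≈ 56°N

The great circle lies in the plane with unit normal n̂ = (p₁ × p₂)/|p₁ × p₂|.
Here n̂_z ≈ -0.562; the vertex latitude is φ_max = arccos|n̂_z| ≈ 55.8°.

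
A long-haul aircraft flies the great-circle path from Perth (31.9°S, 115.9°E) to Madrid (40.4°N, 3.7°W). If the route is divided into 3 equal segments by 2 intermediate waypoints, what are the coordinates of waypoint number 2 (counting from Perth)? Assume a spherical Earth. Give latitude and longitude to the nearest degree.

Write both endpoints as unit vectors p₁, p₂ with components (cos φ cos λ, cos φ sin λ, sin φ).
The central angle between the endpoints is δ = arccos(p₁·p₂) ≈ 2.294 rad (131.4°).
Interpolate at f = 2/3 with slerp weights a = sin((1−f)δ)/sin δ ≈ 0.924, b = sin(fδ)/sin δ ≈ 1.333.
p = a·p₁ + b·p₂ ≈ (0.670, 0.640, 0.376); φ = arcsin(p_z) ≈ 22.07°, λ = atan2(p_y, p_x) ≈ 43.66°.

≈ (22°N, 44°E)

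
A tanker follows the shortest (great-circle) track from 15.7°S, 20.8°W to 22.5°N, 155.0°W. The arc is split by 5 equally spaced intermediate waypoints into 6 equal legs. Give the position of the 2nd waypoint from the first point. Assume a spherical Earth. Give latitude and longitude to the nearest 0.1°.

The haversine formula gives a central angle δ ≈ 2.380 rad (136.4°) between the endpoints.
Interpolate at f = 2/6 with slerp weights a = sin((1−f)δ)/sin δ ≈ 1.449, b = sin(fδ)/sin δ ≈ 1.033.
p = a·p₁ + b·p₂ ≈ (0.439, -0.898, 0.003); φ = arcsin(p_z) ≈ 0.18°, λ = atan2(p_y, p_x) ≈ -63.95°.

≈ 0.2°N, 63.9°W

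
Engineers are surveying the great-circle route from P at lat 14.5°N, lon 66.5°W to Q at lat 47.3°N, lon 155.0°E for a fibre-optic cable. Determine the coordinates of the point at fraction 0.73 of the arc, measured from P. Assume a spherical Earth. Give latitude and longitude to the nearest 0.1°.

Write both endpoints as unit vectors p₁, p₂ with components (cos φ cos λ, cos φ sin λ, sin φ).
The central angle between the endpoints is δ = arccos(p₁·p₂) ≈ 1.884 rad (107.9°).
Interpolate at f = 0.73 with slerp weights a = sin((1−f)δ)/sin δ ≈ 0.512, b = sin(fδ)/sin δ ≈ 1.031.
p = a·p₁ + b·p₂ ≈ (-0.436, -0.159, 0.886); φ = arcsin(p_z) ≈ 62.35°, λ = atan2(p_y, p_x) ≈ -159.98°.

≈ lat 62.3°N, lon 160.0°W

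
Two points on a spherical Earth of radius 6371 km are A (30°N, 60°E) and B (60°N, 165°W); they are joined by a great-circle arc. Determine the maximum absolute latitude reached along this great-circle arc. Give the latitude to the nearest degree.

≈ 72°N

The great circle lies in the plane with unit normal n̂ = (p₁ × p₂)/|p₁ × p₂|.
Here n̂_z ≈ +0.309; the vertex latitude is φ_max = arccos|n̂_z| ≈ 72.0°.
Check via Clairaut: cos φ_max = |cos φ₁| · sin C = cos(30.0°)·sin(20.9°) ≈ 0.309, again giving ≈ 72.0°.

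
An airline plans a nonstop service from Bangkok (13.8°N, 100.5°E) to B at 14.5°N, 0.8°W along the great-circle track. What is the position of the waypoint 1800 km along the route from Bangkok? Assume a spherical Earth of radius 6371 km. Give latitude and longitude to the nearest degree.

From cos δ = sin φ₁ sin φ₂ + cos φ₁ cos φ₂ cos Δλ, the central angle is δ ≈ 1.696 rad (97.2°). The total great-circle distance is δ·R ≈ 1.696 × 6371 ≈ 10803 km, so the target fraction is f = 1800/10803 ≈ 0.167.
Interpolate at f ≈ 0.167 with slerp weights a = sin((1−f)δ)/sin δ ≈ 0.995, b = sin(fδ)/sin δ ≈ 0.281.
p = a·p₁ + b·p₂ ≈ (0.096, 0.947, 0.308); φ = arcsin(p_z) ≈ 17.92°, λ = atan2(p_y, p_x) ≈ 84.22°.

≈ 18°N, 84°E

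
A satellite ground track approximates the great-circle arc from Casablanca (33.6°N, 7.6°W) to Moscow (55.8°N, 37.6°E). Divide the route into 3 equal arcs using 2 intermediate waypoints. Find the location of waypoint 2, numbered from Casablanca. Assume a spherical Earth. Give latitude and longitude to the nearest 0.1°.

≈ (50.5°N, 18.3°E)

Write both endpoints as unit vectors p₁, p₂ with components (cos φ cos λ, cos φ sin λ, sin φ).
The central angle between the endpoints is δ = arccos(p₁·p₂) ≈ 0.664 rad (38.0°).
Interpolate at f = 2/3 with slerp weights a = sin((1−f)δ)/sin δ ≈ 0.356, b = sin(fδ)/sin δ ≈ 0.695.
p = a·p₁ + b·p₂ ≈ (0.604, 0.199, 0.772); φ = arcsin(p_z) ≈ 50.53°, λ = atan2(p_y, p_x) ≈ 18.26°.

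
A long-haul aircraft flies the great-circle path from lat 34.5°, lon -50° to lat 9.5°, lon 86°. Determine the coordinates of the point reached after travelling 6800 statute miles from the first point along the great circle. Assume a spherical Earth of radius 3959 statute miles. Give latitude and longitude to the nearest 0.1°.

≈ lat 24.9°, lon 70.9°

Write both endpoints as unit vectors p₁, p₂ with components (cos φ cos λ, cos φ sin λ, sin φ).
The central angle between the endpoints is δ = arccos(p₁·p₂) ≈ 2.084 rad (119.4°). The total great-circle distance is δ·R ≈ 2.084 × 3959 ≈ 8252 mi, so the target fraction is f = 6800/8252 ≈ 0.824.
Interpolate at f ≈ 0.824 with slerp weights a = sin((1−f)δ)/sin δ ≈ 0.412, b = sin(fδ)/sin δ ≈ 1.136.
p = a·p₁ + b·p₂ ≈ (0.296, 0.858, 0.421); φ = arcsin(p_z) ≈ 24.87°, λ = atan2(p_y, p_x) ≈ 70.95°.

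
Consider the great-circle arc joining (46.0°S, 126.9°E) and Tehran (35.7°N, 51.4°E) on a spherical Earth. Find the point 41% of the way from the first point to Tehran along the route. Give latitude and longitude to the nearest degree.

The haversine formula gives a central angle δ ≈ 1.853 rad (106.2°) between the endpoints.
Interpolate at f = 0.41 with slerp weights a = sin((1−f)δ)/sin δ ≈ 0.925, b = sin(fδ)/sin δ ≈ 0.717.
p = a·p₁ + b·p₂ ≈ (-0.022, 0.969, -0.247); φ = arcsin(p_z) ≈ -14.28°, λ = atan2(p_y, p_x) ≈ 91.32°.

≈ (14°S, 91°E)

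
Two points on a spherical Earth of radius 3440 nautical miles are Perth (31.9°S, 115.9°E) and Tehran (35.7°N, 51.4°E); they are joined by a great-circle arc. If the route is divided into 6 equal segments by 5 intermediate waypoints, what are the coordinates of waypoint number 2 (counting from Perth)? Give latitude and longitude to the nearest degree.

The haversine formula gives a central angle δ ≈ 1.582 rad (90.7°) between the endpoints.
Interpolate at f = 2/6 with slerp weights a = sin((1−f)δ)/sin δ ≈ 0.870, b = sin(fδ)/sin δ ≈ 0.503.
p = a·p₁ + b·p₂ ≈ (-0.068, 0.984, -0.166); φ = arcsin(p_z) ≈ -9.55°, λ = atan2(p_y, p_x) ≈ 93.93°.

≈ 10°S, 94°E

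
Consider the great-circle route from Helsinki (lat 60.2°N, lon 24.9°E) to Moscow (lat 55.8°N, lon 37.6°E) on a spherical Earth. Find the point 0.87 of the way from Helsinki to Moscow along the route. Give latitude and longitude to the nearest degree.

Convert each endpoint to a unit vector on the sphere (x = cos φ cos λ, y = cos φ sin λ, z = sin φ).
The central angle between the endpoints is δ = arccos(p₁·p₂) ≈ 0.140 rad (8.0°).
Interpolate at f = 0.87 with slerp weights a = sin((1−f)δ)/sin δ ≈ 0.130, b = sin(fδ)/sin δ ≈ 0.871.
p = a·p₁ + b·p₂ ≈ (0.447, 0.326, 0.833); φ = arcsin(p_z) ≈ 56.44°, λ = atan2(p_y, p_x) ≈ 36.12°.

≈ lat 56°N, lon 36°E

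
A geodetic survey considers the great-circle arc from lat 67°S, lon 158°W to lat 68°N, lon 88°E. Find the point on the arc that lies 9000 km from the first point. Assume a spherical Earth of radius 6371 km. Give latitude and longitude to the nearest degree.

Convert each endpoint to a unit vector on the sphere (x = cos φ cos λ, y = cos φ sin λ, z = sin φ).
The central angle between the endpoints is δ = arccos(p₁·p₂) ≈ 2.721 rad (155.9°). The total great-circle distance is δ·R ≈ 2.721 × 6371 ≈ 17338 km, so the target fraction is f = 9000/17338 ≈ 0.519.
Interpolate at f ≈ 0.519 with slerp weights a = sin((1−f)δ)/sin δ ≈ 2.368, b = sin(fδ)/sin δ ≈ 2.421.
p = a·p₁ + b·p₂ ≈ (-0.826, 0.560, 0.065); φ = arcsin(p_z) ≈ 3.73°, λ = atan2(p_y, p_x) ≈ 145.88°.

≈ lat 4°N, lon 146°E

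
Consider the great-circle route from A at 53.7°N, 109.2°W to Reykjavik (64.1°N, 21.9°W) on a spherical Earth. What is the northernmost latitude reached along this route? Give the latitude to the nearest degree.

The great circle lies in the plane with unit normal n̂ = (p₁ × p₂)/|p₁ × p₂|.
Here n̂_z ≈ +0.382; the vertex latitude is φ_max = arccos|n̂_z| ≈ 67.5°.

≈ 68°N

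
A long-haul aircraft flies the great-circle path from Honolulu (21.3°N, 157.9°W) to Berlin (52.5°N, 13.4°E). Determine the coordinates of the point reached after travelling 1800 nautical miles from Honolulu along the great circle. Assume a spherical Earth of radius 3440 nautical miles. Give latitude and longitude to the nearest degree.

Convert each endpoint to a unit vector on the sphere (x = cos φ cos λ, y = cos φ sin λ, z = sin φ).
The central angle between the endpoints is δ = arccos(p₁·p₂) ≈ 1.847 rad (105.8°). The total great-circle distance is δ·R ≈ 1.847 × 3440 ≈ 6353 nmi, so the target fraction is f = 1800/6353 ≈ 0.283.
Interpolate at f ≈ 0.283 with slerp weights a = sin((1−f)δ)/sin δ ≈ 1.008, b = sin(fδ)/sin δ ≈ 0.519.
p = a·p₁ + b·p₂ ≈ (-0.562, -0.280, 0.778); φ = arcsin(p_z) ≈ 51.09°, λ = atan2(p_y, p_x) ≈ -153.53°.

≈ (51°N, 154°W)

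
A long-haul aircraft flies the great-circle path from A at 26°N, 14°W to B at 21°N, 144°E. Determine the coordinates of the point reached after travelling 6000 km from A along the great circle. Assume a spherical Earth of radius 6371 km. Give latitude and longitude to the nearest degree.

≈ 65°N, 46°E

Write both endpoints as unit vectors p₁, p₂ with components (cos φ cos λ, cos φ sin λ, sin φ).
The central angle between the endpoints is δ = arccos(p₁·p₂) ≈ 2.241 rad (128.4°). The total great-circle distance is δ·R ≈ 2.241 × 6371 ≈ 14275 km, so the target fraction is f = 6000/14275 ≈ 0.420.
Interpolate at f ≈ 0.420 with slerp weights a = sin((1−f)δ)/sin δ ≈ 1.229, b = sin(fδ)/sin δ ≈ 1.032.
p = a·p₁ + b·p₂ ≈ (0.293, 0.299, 0.908); φ = arcsin(p_z) ≈ 65.28°, λ = atan2(p_y, p_x) ≈ 45.61°.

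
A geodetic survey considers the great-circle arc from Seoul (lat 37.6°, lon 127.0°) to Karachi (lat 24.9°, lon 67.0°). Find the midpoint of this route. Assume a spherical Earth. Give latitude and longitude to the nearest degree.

≈ lat 35°, lon 95°

Convert each endpoint to a unit vector on the sphere (x = cos φ cos λ, y = cos φ sin λ, z = sin φ).
The central angle between the endpoints is δ = arccos(p₁·p₂) ≈ 0.907 rad (52.0°).
Interpolate at f = 1/2 with slerp weights a = sin((1−f)δ)/sin δ ≈ 0.556, b = sin(fδ)/sin δ ≈ 0.556.
p = a·p₁ + b·p₂ ≈ (-0.068, 0.816, 0.574); φ = arcsin(p_z) ≈ 35.00°, λ = atan2(p_y, p_x) ≈ 94.77°.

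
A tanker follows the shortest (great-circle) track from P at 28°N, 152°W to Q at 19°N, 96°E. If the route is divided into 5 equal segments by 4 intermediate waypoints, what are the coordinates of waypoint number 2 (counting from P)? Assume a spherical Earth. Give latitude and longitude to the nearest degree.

≈ 38°N, 162°E

From cos δ = sin φ₁ sin φ₂ + cos φ₁ cos φ₂ cos Δλ, the central angle is δ ≈ 1.731 rad (99.2°).
Interpolate at f = 2/5 with slerp weights a = sin((1−f)δ)/sin δ ≈ 0.873, b = sin(fδ)/sin δ ≈ 0.647.
p = a·p₁ + b·p₂ ≈ (-0.745, 0.246, 0.620); φ = arcsin(p_z) ≈ 38.35°, λ = atan2(p_y, p_x) ≈ 161.69°.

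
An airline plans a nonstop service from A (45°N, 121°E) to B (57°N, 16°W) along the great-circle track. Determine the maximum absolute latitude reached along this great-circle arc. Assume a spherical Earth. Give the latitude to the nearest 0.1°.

The great circle lies in the plane with unit normal n̂ = (p₁ × p₂)/|p₁ × p₂|.
Here n̂_z ≈ -0.276; the vertex latitude is φ_max = arccos|n̂_z| ≈ 74.0°.
Check via Clairaut: cos φ_max = |cos φ₁| · sin C = cos(45.0°)·sin(23.0°) ≈ 0.276, again giving ≈ 74.0°.

≈ 74.0°N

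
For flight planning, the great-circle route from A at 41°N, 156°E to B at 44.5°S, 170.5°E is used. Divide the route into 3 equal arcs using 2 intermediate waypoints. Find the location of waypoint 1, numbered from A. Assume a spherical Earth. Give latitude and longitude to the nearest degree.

The haversine formula gives a central angle δ ≈ 1.509 rad (86.5°) between the endpoints.
Interpolate at f = 1/3 with slerp weights a = sin((1−f)δ)/sin δ ≈ 0.846, b = sin(fδ)/sin δ ≈ 0.483.
p = a·p₁ + b·p₂ ≈ (-0.923, 0.317, 0.217); φ = arcsin(p_z) ≈ 12.52°, λ = atan2(p_y, p_x) ≈ 161.07°.

≈ 13°N, 161°E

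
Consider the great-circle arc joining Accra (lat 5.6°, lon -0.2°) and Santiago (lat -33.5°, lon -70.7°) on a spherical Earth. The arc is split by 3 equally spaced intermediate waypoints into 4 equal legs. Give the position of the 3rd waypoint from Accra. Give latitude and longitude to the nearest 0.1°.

Convert each endpoint to a unit vector on the sphere (x = cos φ cos λ, y = cos φ sin λ, z = sin φ).
The central angle between the endpoints is δ = arccos(p₁·p₂) ≈ 1.346 rad (77.1°).
Interpolate at f = 3/4 with slerp weights a = sin((1−f)δ)/sin δ ≈ 0.339, b = sin(fδ)/sin δ ≈ 0.868.
p = a·p₁ + b·p₂ ≈ (0.576, -0.685, -0.446); φ = arcsin(p_z) ≈ -26.50°, λ = atan2(p_y, p_x) ≈ -49.91°.

≈ lat -26.5°, lon -49.9°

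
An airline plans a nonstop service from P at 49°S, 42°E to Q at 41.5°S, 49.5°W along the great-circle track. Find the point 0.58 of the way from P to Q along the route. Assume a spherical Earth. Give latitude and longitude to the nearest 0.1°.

The haversine formula gives a central angle δ ≈ 1.062 rad (60.8°) between the endpoints.
Interpolate at f = 0.58 with slerp weights a = sin((1−f)δ)/sin δ ≈ 0.494, b = sin(fδ)/sin δ ≈ 0.662.
p = a·p₁ + b·p₂ ≈ (0.563, -0.160, -0.811); φ = arcsin(p_z) ≈ -54.21°, λ = atan2(p_y, p_x) ≈ -15.87°.

≈ 54.2°S, 15.9°W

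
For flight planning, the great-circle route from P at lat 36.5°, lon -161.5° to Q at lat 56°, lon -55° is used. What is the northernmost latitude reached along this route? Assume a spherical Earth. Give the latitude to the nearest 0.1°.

≈ 62.4°

The great circle lies in the plane with unit normal n̂ = (p₁ × p₂)/|p₁ × p₂|.
Here n̂_z ≈ +0.463; the vertex latitude is φ_max = arccos|n̂_z| ≈ 62.4°.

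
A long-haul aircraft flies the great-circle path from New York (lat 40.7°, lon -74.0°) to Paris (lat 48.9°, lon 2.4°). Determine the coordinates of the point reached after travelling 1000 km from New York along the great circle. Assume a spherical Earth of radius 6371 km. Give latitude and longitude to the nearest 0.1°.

The haversine formula gives a central angle δ ≈ 0.917 rad (52.5°) between the endpoints. The total great-circle distance is δ·R ≈ 0.917 × 6371 ≈ 5839 km, so the target fraction is f = 1000/5839 ≈ 0.171.
Interpolate at f ≈ 0.171 with slerp weights a = sin((1−f)δ)/sin δ ≈ 0.868, b = sin(fδ)/sin δ ≈ 0.197.
p = a·p₁ + b·p₂ ≈ (0.311, -0.627, 0.714); φ = arcsin(p_z) ≈ 45.59°, λ = atan2(p_y, p_x) ≈ -63.64°.

≈ lat 45.6°, lon -63.6°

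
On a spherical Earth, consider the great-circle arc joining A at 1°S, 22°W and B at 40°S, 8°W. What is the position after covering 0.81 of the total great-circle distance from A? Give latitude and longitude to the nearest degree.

Convert each endpoint to a unit vector on the sphere (x = cos φ cos λ, y = cos φ sin λ, z = sin φ).
The central angle between the endpoints is δ = arccos(p₁·p₂) ≈ 0.716 rad (41.0°).
Interpolate at f = 0.81 with slerp weights a = sin((1−f)δ)/sin δ ≈ 0.207, b = sin(fδ)/sin δ ≈ 0.835.
p = a·p₁ + b·p₂ ≈ (0.825, -0.166, -0.540); φ = arcsin(p_z) ≈ -32.70°, λ = atan2(p_y, p_x) ≈ -11.40°.

≈ 33°S, 11°W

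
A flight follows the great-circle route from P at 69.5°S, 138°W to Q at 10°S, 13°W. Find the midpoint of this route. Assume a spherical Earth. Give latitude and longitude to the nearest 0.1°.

Write both endpoints as unit vectors p₁, p₂ with components (cos φ cos λ, cos φ sin λ, sin φ).
The central angle between the endpoints is δ = arccos(p₁·p₂) ≈ 1.606 rad (92.0°).
Interpolate at f = 1/2 with slerp weights a = sin((1−f)δ)/sin δ ≈ 0.720, b = sin(fδ)/sin δ ≈ 0.720.
p = a·p₁ + b·p₂ ≈ (0.503, -0.328, -0.799); φ = arcsin(p_z) ≈ -53.06°, λ = atan2(p_y, p_x) ≈ -33.10°.

≈ 53.1°S, 33.1°W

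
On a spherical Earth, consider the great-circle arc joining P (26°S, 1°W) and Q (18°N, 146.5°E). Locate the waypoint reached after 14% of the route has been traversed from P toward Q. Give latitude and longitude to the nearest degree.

Write both endpoints as unit vectors p₁, p₂ with components (cos φ cos λ, cos φ sin λ, sin φ).
The central angle between the endpoints is δ = arccos(p₁·p₂) ≈ 2.599 rad (148.9°).
Interpolate at f = 0.14 with slerp weights a = sin((1−f)δ)/sin δ ≈ 1.525, b = sin(fδ)/sin δ ≈ 0.689.
p = a·p₁ + b·p₂ ≈ (0.824, 0.338, -0.455); φ = arcsin(p_z) ≈ -27.09°, λ = atan2(p_y, p_x) ≈ 22.31°.

≈ (27°S, 22°E)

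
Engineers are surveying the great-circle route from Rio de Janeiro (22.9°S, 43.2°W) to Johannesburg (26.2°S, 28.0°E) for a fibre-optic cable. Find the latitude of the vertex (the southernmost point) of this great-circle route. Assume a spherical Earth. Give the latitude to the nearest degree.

≈ 29°S

The great circle lies in the plane with unit normal n̂ = (p₁ × p₂)/|p₁ × p₂|.
Here n̂_z ≈ +0.870; the vertex latitude is φ_max = arccos|n̂_z| ≈ 29.5°.
Check via Clairaut: cos φ_max = |cos φ₁| · sin C = cos(22.9°)·sin(109.1°) ≈ 0.870, again giving ≈ 29.5°.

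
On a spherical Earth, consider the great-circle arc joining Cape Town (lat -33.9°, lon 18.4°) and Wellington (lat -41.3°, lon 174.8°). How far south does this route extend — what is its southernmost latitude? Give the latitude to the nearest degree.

The great circle lies in the plane with unit normal n̂ = (p₁ × p₂)/|p₁ × p₂|.
Here n̂_z ≈ +0.255; the vertex latitude is φ_max = arccos|n̂_z| ≈ 75.2°.
Check via Clairaut: cos φ_max = |cos φ₁| · sin C = cos(33.9°)·sin(162.1°) ≈ 0.255, again giving ≈ 75.2°.

≈ -75°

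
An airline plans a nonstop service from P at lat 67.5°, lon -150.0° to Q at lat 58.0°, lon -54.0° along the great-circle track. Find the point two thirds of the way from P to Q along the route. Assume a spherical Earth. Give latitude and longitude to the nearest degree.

≈ lat 68°, lon -75°

From cos δ = sin φ₁ sin φ₂ + cos φ₁ cos φ₂ cos Δλ, the central angle is δ ≈ 0.704 rad (40.3°).
Interpolate at f = 2/3 with slerp weights a = sin((1−f)δ)/sin δ ≈ 0.359, b = sin(fδ)/sin δ ≈ 0.699.
p = a·p₁ + b·p₂ ≈ (0.099, -0.368, 0.924); φ = arcsin(p_z) ≈ 67.59°, λ = atan2(p_y, p_x) ≈ -75.01°.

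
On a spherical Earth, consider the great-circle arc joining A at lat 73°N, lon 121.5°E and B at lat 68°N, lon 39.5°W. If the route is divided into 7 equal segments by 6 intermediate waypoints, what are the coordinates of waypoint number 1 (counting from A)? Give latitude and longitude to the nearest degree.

≈ lat 78°N, lon 116°E

From cos δ = sin φ₁ sin φ₂ + cos φ₁ cos φ₂ cos Δλ, the central angle is δ ≈ 0.671 rad (38.5°).
Interpolate at f = 1/7 with slerp weights a = sin((1−f)δ)/sin δ ≈ 0.875, b = sin(fδ)/sin δ ≈ 0.154.
p = a·p₁ + b·p₂ ≈ (-0.089, 0.181, 0.979); φ = arcsin(p_z) ≈ 78.34°, λ = atan2(p_y, p_x) ≈ 116.17°.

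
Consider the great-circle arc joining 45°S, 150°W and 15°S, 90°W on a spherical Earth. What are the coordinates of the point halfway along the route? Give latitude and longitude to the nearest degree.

≈ 34°S, 115°W

Write both endpoints as unit vectors p₁, p₂ with components (cos φ cos λ, cos φ sin λ, sin φ).
The central angle between the endpoints is δ = arccos(p₁·p₂) ≈ 1.019 rad (58.4°).
Interpolate at f = 1/2 with slerp weights a = sin((1−f)δ)/sin δ ≈ 0.573, b = sin(fδ)/sin δ ≈ 0.573.
p = a·p₁ + b·p₂ ≈ (-0.351, -0.756, -0.553); φ = arcsin(p_z) ≈ -33.59°, λ = atan2(p_y, p_x) ≈ -114.90°.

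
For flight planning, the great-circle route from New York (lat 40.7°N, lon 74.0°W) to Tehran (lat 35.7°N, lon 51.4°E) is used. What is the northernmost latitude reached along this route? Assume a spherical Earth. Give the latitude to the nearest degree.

≈ 60°N

The great circle lies in the plane with unit normal n̂ = (p₁ × p₂)/|p₁ × p₂|.
Here n̂_z ≈ +0.502; the vertex latitude is φ_max = arccos|n̂_z| ≈ 59.9°.
Check via Clairaut: cos φ_max = |cos φ₁| · sin C = cos(40.7°)·sin(41.5°) ≈ 0.502, again giving ≈ 59.9°.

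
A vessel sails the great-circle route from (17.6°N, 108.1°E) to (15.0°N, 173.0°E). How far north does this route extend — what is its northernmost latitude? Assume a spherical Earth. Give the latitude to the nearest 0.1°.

≈ 19.3°N

The great circle lies in the plane with unit normal n̂ = (p₁ × p₂)/|p₁ × p₂|.
Here n̂_z ≈ +0.944; the vertex latitude is φ_max = arccos|n̂_z| ≈ 19.3°.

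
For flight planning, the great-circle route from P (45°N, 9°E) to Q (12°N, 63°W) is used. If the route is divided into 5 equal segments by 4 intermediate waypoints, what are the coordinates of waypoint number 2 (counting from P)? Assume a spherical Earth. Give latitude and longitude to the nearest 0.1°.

Convert each endpoint to a unit vector on the sphere (x = cos φ cos λ, y = cos φ sin λ, z = sin φ).
The central angle between the endpoints is δ = arccos(p₁·p₂) ≈ 1.202 rad (68.9°).
Interpolate at f = 2/5 with slerp weights a = sin((1−f)δ)/sin δ ≈ 0.708, b = sin(fδ)/sin δ ≈ 0.496.
p = a·p₁ + b·p₂ ≈ (0.715, -0.354, 0.604); φ = arcsin(p_z) ≈ 37.13°, λ = atan2(p_y, p_x) ≈ -26.34°.

≈ (37.1°N, 26.3°W)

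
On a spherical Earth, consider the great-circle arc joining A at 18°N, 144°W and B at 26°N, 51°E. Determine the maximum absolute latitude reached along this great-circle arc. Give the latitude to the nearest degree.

The great circle lies in the plane with unit normal n̂ = (p₁ × p₂)/|p₁ × p₂|.
Here n̂_z ≈ -0.306; the vertex latitude is φ_max = arccos|n̂_z| ≈ 72.2°.
Check via Clairaut: cos φ_max = |cos φ₁| · sin C = cos(18.0°)·sin(18.8°) ≈ 0.306, again giving ≈ 72.2°.

≈ 72°N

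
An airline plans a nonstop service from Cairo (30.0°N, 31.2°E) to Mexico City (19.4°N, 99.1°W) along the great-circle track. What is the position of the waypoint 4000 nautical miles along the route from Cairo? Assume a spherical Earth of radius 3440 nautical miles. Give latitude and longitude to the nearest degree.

Convert each endpoint to a unit vector on the sphere (x = cos φ cos λ, y = cos φ sin λ, z = sin φ).
The central angle between the endpoints is δ = arccos(p₁·p₂) ≈ 1.941 rad (111.2°). The total great-circle distance is δ·R ≈ 1.941 × 3440 ≈ 6679 nmi, so the target fraction is f = 4000/6679 ≈ 0.599.
Interpolate at f ≈ 0.599 with slerp weights a = sin((1−f)δ)/sin δ ≈ 0.754, b = sin(fδ)/sin δ ≈ 0.985.
p = a·p₁ + b·p₂ ≈ (0.411, -0.579, 0.704); φ = arcsin(p_z) ≈ 44.74°, λ = atan2(p_y, p_x) ≈ -54.62°.

≈ (45°N, 55°W)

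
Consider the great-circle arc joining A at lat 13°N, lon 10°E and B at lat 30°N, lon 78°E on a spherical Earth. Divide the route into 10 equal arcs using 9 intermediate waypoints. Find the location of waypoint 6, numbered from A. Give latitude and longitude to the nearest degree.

≈ lat 27°N, lon 49°E

Convert each endpoint to a unit vector on the sphere (x = cos φ cos λ, y = cos φ sin λ, z = sin φ).
The central angle between the endpoints is δ = arccos(p₁·p₂) ≈ 1.128 rad (64.6°).
Interpolate at f = 6/10 with slerp weights a = sin((1−f)δ)/sin δ ≈ 0.483, b = sin(fδ)/sin δ ≈ 0.693.
p = a·p₁ + b·p₂ ≈ (0.588, 0.669, 0.455); φ = arcsin(p_z) ≈ 27.07°, λ = atan2(p_y, p_x) ≈ 48.69°.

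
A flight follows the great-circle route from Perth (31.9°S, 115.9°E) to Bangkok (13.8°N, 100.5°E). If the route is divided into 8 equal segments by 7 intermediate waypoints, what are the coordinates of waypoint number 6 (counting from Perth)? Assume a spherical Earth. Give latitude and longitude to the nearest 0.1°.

Write both endpoints as unit vectors p₁, p₂ with components (cos φ cos λ, cos φ sin λ, sin φ).
The central angle between the endpoints is δ = arccos(p₁·p₂) ≈ 0.838 rad (48.0°).
Interpolate at f = 6/8 with slerp weights a = sin((1−f)δ)/sin δ ≈ 0.280, b = sin(fδ)/sin δ ≈ 0.791.
p = a·p₁ + b·p₂ ≈ (-0.244, 0.969, 0.041); φ = arcsin(p_z) ≈ 2.34°, λ = atan2(p_y, p_x) ≈ 104.12°.

≈ 2.3°N, 104.1°E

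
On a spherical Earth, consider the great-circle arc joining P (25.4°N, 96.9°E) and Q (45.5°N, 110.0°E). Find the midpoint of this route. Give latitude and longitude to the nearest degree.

≈ (36°N, 103°E)

Write both endpoints as unit vectors p₁, p₂ with components (cos φ cos λ, cos φ sin λ, sin φ).
The central angle between the endpoints is δ = arccos(p₁·p₂) ≈ 0.396 rad (22.7°).
Interpolate at f = 1/2 with slerp weights a = sin((1−f)δ)/sin δ ≈ 0.510, b = sin(fδ)/sin δ ≈ 0.510.
p = a·p₁ + b·p₂ ≈ (-0.178, 0.793, 0.582); φ = arcsin(p_z) ≈ 35.62°, λ = atan2(p_y, p_x) ≈ 102.62°.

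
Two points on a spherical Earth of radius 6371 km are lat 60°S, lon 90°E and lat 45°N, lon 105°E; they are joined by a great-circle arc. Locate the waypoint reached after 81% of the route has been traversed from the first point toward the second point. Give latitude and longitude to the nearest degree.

Write both endpoints as unit vectors p₁, p₂ with components (cos φ cos λ, cos φ sin λ, sin φ).
The central angle between the endpoints is δ = arccos(p₁·p₂) ≈ 1.845 rad (105.7°).
Interpolate at f = 0.81 with slerp weights a = sin((1−f)δ)/sin δ ≈ 0.357, b = sin(fδ)/sin δ ≈ 1.036.
p = a·p₁ + b·p₂ ≈ (-0.190, 0.886, 0.423); φ = arcsin(p_z) ≈ 25.05°, λ = atan2(p_y, p_x) ≈ 102.08°.

≈ lat 25°N, lon 102°E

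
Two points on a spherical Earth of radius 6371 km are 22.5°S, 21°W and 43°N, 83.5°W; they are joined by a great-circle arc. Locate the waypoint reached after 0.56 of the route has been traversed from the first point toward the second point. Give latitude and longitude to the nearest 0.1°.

The haversine formula gives a central angle δ ≈ 1.520 rad (87.1°) between the endpoints.
Interpolate at f = 0.56 with slerp weights a = sin((1−f)δ)/sin δ ≈ 0.621, b = sin(fδ)/sin δ ≈ 0.753.
p = a·p₁ + b·p₂ ≈ (0.598, -0.753, 0.276); φ = arcsin(p_z) ≈ 16.02°, λ = atan2(p_y, p_x) ≈ -51.54°.

≈ 16.0°N, 51.5°W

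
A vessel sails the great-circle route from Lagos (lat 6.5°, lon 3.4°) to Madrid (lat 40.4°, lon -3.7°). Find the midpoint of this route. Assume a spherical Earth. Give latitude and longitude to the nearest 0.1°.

Convert each endpoint to a unit vector on the sphere (x = cos φ cos λ, y = cos φ sin λ, z = sin φ).
The central angle between the endpoints is δ = arccos(p₁·p₂) ≈ 0.602 rad (34.5°).
Interpolate at f = 1/2 with slerp weights a = sin((1−f)δ)/sin δ ≈ 0.524, b = sin(fδ)/sin δ ≈ 0.524.
p = a·p₁ + b·p₂ ≈ (0.917, 0.005, 0.399); φ = arcsin(p_z) ≈ 23.49°, λ = atan2(p_y, p_x) ≈ 0.32°.

≈ lat 23.5°, lon 0.3°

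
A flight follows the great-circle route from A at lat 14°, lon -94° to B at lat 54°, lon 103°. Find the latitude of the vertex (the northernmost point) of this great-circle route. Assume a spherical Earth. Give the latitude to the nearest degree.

≈ 80°

The great circle lies in the plane with unit normal n̂ = (p₁ × p₂)/|p₁ × p₂|.
Here n̂_z ≈ -0.178; the vertex latitude is φ_max = arccos|n̂_z| ≈ 79.7°.
Check via Clairaut: cos φ_max = |cos φ₁| · sin C = cos(14.0°)·sin(10.6°) ≈ 0.178, again giving ≈ 79.7°.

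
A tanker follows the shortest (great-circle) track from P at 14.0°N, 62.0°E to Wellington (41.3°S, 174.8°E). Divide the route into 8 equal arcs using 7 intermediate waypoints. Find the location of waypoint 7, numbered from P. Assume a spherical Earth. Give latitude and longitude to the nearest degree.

Write both endpoints as unit vectors p₁, p₂ with components (cos φ cos λ, cos φ sin λ, sin φ).
The central angle between the endpoints is δ = arccos(p₁·p₂) ≈ 2.029 rad (116.2°).
Interpolate at f = 7/8 with slerp weights a = sin((1−f)δ)/sin δ ≈ 0.280, b = sin(fδ)/sin δ ≈ 1.092.
p = a·p₁ + b·p₂ ≈ (-0.689, 0.314, -0.653); φ = arcsin(p_z) ≈ -40.76°, λ = atan2(p_y, p_x) ≈ 155.51°.

≈ 41°S, 156°E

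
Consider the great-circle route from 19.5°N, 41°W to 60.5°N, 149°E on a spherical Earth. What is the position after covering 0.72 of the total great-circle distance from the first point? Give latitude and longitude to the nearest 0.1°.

≈ 85.1°N, 144.5°W

Convert each endpoint to a unit vector on the sphere (x = cos φ cos λ, y = cos φ sin λ, z = sin φ).
The central angle between the endpoints is δ = arccos(p₁·p₂) ≈ 1.738 rad (99.6°).
Interpolate at f = 0.72 with slerp weights a = sin((1−f)δ)/sin δ ≈ 0.474, b = sin(fδ)/sin δ ≈ 0.963.
p = a·p₁ + b·p₂ ≈ (-0.069, -0.049, 0.996); φ = arcsin(p_z) ≈ 85.14°, λ = atan2(p_y, p_x) ≈ -144.54°.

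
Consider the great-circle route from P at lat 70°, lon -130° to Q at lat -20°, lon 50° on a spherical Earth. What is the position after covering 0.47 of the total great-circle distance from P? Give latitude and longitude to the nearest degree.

≈ lat 49°, lon 50°

Convert each endpoint to a unit vector on the sphere (x = cos φ cos λ, y = cos φ sin λ, z = sin φ).
The central angle between the endpoints is δ = arccos(p₁·p₂) ≈ 2.269 rad (130.0°).
Interpolate at f = 0.47 with slerp weights a = sin((1−f)δ)/sin δ ≈ 1.218, b = sin(fδ)/sin δ ≈ 1.143.
p = a·p₁ + b·p₂ ≈ (0.423, 0.504, 0.754); φ = arcsin(p_z) ≈ 48.90°, λ = atan2(p_y, p_x) ≈ 50.00°.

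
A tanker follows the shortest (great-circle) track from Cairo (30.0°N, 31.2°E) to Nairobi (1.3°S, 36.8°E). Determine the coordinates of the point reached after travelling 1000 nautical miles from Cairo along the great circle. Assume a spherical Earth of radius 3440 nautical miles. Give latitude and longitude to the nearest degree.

The haversine formula gives a central angle δ ≈ 0.554 rad (31.8°) between the endpoints. The total great-circle distance is δ·R ≈ 0.554 × 3440 ≈ 1906 nmi, so the target fraction is f = 1000/1906 ≈ 0.525.
Interpolate at f ≈ 0.525 with slerp weights a = sin((1−f)δ)/sin δ ≈ 0.495, b = sin(fδ)/sin δ ≈ 0.545.
p = a·p₁ + b·p₂ ≈ (0.803, 0.548, 0.235); φ = arcsin(p_z) ≈ 13.60°, λ = atan2(p_y, p_x) ≈ 34.33°.

≈ (14°N, 34°E)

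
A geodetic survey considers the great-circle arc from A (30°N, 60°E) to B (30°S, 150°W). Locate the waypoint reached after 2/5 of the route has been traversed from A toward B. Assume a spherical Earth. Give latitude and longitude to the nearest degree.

≈ (8°N, 122°E)

Write both endpoints as unit vectors p₁, p₂ with components (cos φ cos λ, cos φ sin λ, sin φ).
The central angle between the endpoints is δ = arccos(p₁·p₂) ≈ 2.689 rad (154.1°).
Interpolate at f = 2/5 with slerp weights a = sin((1−f)δ)/sin δ ≈ 2.287, b = sin(fδ)/sin δ ≈ 2.014.
p = a·p₁ + b·p₂ ≈ (-0.520, 0.843, 0.136); φ = arcsin(p_z) ≈ 7.84°, λ = atan2(p_y, p_x) ≈ 121.69°.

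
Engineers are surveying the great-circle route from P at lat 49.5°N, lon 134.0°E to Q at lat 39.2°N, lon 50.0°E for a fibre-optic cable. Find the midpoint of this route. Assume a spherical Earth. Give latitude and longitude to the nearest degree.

Convert each endpoint to a unit vector on the sphere (x = cos φ cos λ, y = cos φ sin λ, z = sin φ).
The central angle between the endpoints is δ = arccos(p₁·p₂) ≈ 1.008 rad (57.8°).
Interpolate at f = 1/2 with slerp weights a = sin((1−f)δ)/sin δ ≈ 0.571, b = sin(fδ)/sin δ ≈ 0.571.
p = a·p₁ + b·p₂ ≈ (0.027, 0.606, 0.795); φ = arcsin(p_z) ≈ 52.67°, λ = atan2(p_y, p_x) ≈ 87.46°.

≈ lat 53°N, lon 87°E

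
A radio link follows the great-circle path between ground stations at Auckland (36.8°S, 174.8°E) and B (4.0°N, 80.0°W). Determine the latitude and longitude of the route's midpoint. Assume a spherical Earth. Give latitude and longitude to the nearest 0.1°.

The haversine formula gives a central angle δ ≈ 1.825 rad (104.5°) between the endpoints.
Interpolate at f = 1/2 with slerp weights a = sin((1−f)δ)/sin δ ≈ 0.817, b = sin(fδ)/sin δ ≈ 0.817.
p = a·p₁ + b·p₂ ≈ (-0.510, -0.743, -0.432); φ = arcsin(p_z) ≈ -25.63°, λ = atan2(p_y, p_x) ≈ -124.45°.

≈ (25.6°S, 124.5°W)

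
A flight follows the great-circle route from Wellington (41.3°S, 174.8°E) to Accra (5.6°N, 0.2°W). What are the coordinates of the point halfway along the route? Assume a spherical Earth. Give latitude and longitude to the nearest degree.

Write both endpoints as unit vectors p₁, p₂ with components (cos φ cos λ, cos φ sin λ, sin φ).
The central angle between the endpoints is δ = arccos(p₁·p₂) ≈ 2.514 rad (144.0°).
Interpolate at f = 1/2 with slerp weights a = sin((1−f)δ)/sin δ ≈ 1.619, b = sin(fδ)/sin δ ≈ 1.619.
p = a·p₁ + b·p₂ ≈ (0.400, 0.105, -0.911); φ = arcsin(p_z) ≈ -65.58°, λ = atan2(p_y, p_x) ≈ 14.66°.

≈ 66°S, 15°E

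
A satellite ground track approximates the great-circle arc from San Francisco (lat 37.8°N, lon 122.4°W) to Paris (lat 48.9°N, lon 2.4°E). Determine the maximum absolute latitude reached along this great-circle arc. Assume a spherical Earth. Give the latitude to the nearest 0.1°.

The great circle lies in the plane with unit normal n̂ = (p₁ × p₂)/|p₁ × p₂|.
Here n̂_z ≈ +0.432; the vertex latitude is φ_max = arccos|n̂_z| ≈ 64.4°.
Check via Clairaut: cos φ_max = |cos φ₁| · sin C = cos(37.8°)·sin(33.2°) ≈ 0.432, again giving ≈ 64.4°.

≈ 64.4°N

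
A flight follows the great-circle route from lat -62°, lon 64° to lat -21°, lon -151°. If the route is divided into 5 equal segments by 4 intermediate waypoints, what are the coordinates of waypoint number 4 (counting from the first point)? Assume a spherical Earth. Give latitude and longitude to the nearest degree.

≈ lat -39°, lon -157°

Write both endpoints as unit vectors p₁, p₂ with components (cos φ cos λ, cos φ sin λ, sin φ).
The central angle between the endpoints is δ = arccos(p₁·p₂) ≈ 1.613 rad (92.4°).
Interpolate at f = 4/5 with slerp weights a = sin((1−f)δ)/sin δ ≈ 0.317, b = sin(fδ)/sin δ ≈ 0.962.
p = a·p₁ + b·p₂ ≈ (-0.720, -0.301, -0.625); φ = arcsin(p_z) ≈ -38.68°, λ = atan2(p_y, p_x) ≈ -157.29°.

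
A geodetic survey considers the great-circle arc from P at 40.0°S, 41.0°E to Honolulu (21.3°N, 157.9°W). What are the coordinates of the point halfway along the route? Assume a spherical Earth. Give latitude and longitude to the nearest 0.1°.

Convert each endpoint to a unit vector on the sphere (x = cos φ cos λ, y = cos φ sin λ, z = sin φ).
The central angle between the endpoints is δ = arccos(p₁·p₂) ≈ 2.711 rad (155.3°).
Interpolate at f = 1/2 with slerp weights a = sin((1−f)δ)/sin δ ≈ 2.341, b = sin(fδ)/sin δ ≈ 2.341.
p = a·p₁ + b·p₂ ≈ (-0.667, 0.356, -0.654); φ = arcsin(p_z) ≈ -40.86°, λ = atan2(p_y, p_x) ≈ 151.93°.

≈ 40.9°S, 151.9°E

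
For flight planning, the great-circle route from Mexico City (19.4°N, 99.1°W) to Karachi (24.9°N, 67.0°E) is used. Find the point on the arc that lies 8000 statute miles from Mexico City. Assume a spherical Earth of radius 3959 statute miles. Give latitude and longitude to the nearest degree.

Write both endpoints as unit vectors p₁, p₂ with components (cos φ cos λ, cos φ sin λ, sin φ).
The central angle between the endpoints is δ = arccos(p₁·p₂) ≈ 2.333 rad (133.7°). The total great-circle distance is δ·R ≈ 2.333 × 3959 ≈ 9237 mi, so the target fraction is f = 8000/9237 ≈ 0.866.
Interpolate at f ≈ 0.866 with slerp weights a = sin((1−f)δ)/sin δ ≈ 0.425, b = sin(fδ)/sin δ ≈ 1.245.
p = a·p₁ + b·p₂ ≈ (0.378, 0.644, 0.665); φ = arcsin(p_z) ≈ 41.72°, λ = atan2(p_y, p_x) ≈ 59.59°.

≈ (42°N, 60°E)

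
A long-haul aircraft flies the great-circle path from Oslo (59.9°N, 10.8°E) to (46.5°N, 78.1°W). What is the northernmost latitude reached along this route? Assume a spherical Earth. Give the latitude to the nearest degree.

The great circle lies in the plane with unit normal n̂ = (p₁ × p₂)/|p₁ × p₂|.
Here n̂_z ≈ -0.446; the vertex latitude is φ_max = arccos|n̂_z| ≈ 63.5°.
Check via Clairaut: cos φ_max = |cos φ₁| · sin C = cos(59.9°)·sin(62.9°) ≈ 0.446, again giving ≈ 63.5°.

≈ 63°N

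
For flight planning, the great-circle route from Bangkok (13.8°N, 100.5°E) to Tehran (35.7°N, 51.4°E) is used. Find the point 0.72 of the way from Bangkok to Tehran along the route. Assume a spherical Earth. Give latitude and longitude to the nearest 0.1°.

Convert each endpoint to a unit vector on the sphere (x = cos φ cos λ, y = cos φ sin λ, z = sin φ).
The central angle between the endpoints is δ = arccos(p₁·p₂) ≈ 0.856 rad (49.0°).
Interpolate at f = 0.72 with slerp weights a = sin((1−f)δ)/sin δ ≈ 0.314, b = sin(fδ)/sin δ ≈ 0.765.
p = a·p₁ + b·p₂ ≈ (0.332, 0.786, 0.522); φ = arcsin(p_z) ≈ 31.44°, λ = atan2(p_y, p_x) ≈ 67.09°.

≈ (31.4°N, 67.1°E)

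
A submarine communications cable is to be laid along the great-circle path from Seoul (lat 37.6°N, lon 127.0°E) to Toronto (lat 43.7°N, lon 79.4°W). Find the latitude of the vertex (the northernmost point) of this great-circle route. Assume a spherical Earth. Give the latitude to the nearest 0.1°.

≈ 75.2°N

The great circle lies in the plane with unit normal n̂ = (p₁ × p₂)/|p₁ × p₂|.
Here n̂_z ≈ +0.256; the vertex latitude is φ_max = arccos|n̂_z| ≈ 75.2°.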